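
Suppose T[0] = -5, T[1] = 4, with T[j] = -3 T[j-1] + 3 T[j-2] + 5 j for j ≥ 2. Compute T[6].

-3927

T[2] = -3·4 + 3·(-5) + 10 = -17
T[3] = -3·(-17) + 3·4 + 15 = 78
T[4] = -3·78 + 3·(-17) + 20 = -265
T[5] = -3·(-265) + 3·78 + 25 = 1054
T[6] = -3·1054 + 3·(-265) + 30 = -3927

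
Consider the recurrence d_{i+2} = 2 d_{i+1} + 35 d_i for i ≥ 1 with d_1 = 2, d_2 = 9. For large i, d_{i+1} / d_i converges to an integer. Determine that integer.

7

The characteristic equation is r^2 - 2r - 35 = 0, which factors as (r - 7)(r + 5) = 0.
So the roots are 7 and -5. Since |7| > |-5| and the coefficient of 7^i is non-zero, the ratio tends to 7.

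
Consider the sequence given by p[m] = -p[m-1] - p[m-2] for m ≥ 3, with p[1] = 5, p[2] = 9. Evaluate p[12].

-14

p[3] = -9 - 5 = -14
p[4] = -(-14) - 9 = 5
p[5] = -5 - (-14) = 9
p[6] = -9 - 5 = -14
p[7] = -(-14) - 9 = 5
p[8] = -5 - (-14) = 9
p[9] = -9 - 5 = -14
p[10] = -(-14) - 9 = 5
p[11] = -5 - (-14) = 9
p[12] = -9 - 5 = -14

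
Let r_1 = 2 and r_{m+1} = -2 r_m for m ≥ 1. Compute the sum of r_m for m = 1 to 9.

r_2 = -2(2) = -4
r_3 = -2(-4) = 8
r_4 = -2(8) = -16
r_5 = -2(-16) = 32
r_6 = -2(32) = -64
r_7 = -2(-64) = 128
r_8 = -2(128) = -256
r_9 = -2(-256) = 512
Sum = 2 + (-4) + 8 + (-16) + 32 + (-64) + 128 + (-256) + 512 = 342

342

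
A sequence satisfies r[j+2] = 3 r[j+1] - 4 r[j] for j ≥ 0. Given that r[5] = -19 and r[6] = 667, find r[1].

-7

Rearranging, r[j-2] = (r[j] - 3 r[j-1]) / -4.
r[4] = (667 - 3·(-19)) / -4 = 724/-4 = -181
r[3] = (-19 - 3·(-181)) / -4 = 524/-4 = -131
r[2] = (-181 - 3·(-131)) / -4 = 212/-4 = -53
r[1] = (-131 - 3·(-53)) / -4 = 28/-4 = -7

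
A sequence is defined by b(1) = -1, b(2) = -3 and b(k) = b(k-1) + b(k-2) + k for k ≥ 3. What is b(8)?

b(3) = (-3) + (-1) + 3 = -1
b(4) = (-1) + (-3) + 4 = 0
b(5) = 0 + (-1) + 5 = 4
b(6) = 4 + 0 + 6 = 10
b(7) = 10 + 4 + 7 = 21
b(8) = 21 + 10 + 8 = 39

39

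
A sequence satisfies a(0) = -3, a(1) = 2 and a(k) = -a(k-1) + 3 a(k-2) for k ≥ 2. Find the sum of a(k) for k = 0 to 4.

-45

a(2) = -2 + 3*(-3) = -11
a(3) = -(-11) + 3*2 = 17
a(4) = -17 + 3*(-11) = -50
Sum = (-3) + 2 + (-11) + 17 + (-50) = -45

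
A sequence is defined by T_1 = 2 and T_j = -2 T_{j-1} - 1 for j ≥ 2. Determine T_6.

T_2 = -2(2) - 1 = -5
T_3 = -2(-5) - 1 = 9
T_4 = -2(9) - 1 = -19
T_5 = -2(-19) - 1 = 37
T_6 = -2(37) - 1 = -75

-75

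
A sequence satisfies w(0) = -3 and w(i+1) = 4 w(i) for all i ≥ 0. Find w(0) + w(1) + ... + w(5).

-4095

w(1) = 4·(-3) = -12
w(2) = 4·(-12) = -48
w(3) = 4·(-48) = -192
w(4) = 4·(-192) = -768
w(5) = 4·(-768) = -3072
Sum = (-3) + (-12) + (-48) + (-192) + (-768) + (-3072) = -4095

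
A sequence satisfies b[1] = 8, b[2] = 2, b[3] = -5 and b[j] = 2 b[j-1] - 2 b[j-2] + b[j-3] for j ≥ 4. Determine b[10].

b[4] = 2(-5) - 2(2) + 8 = -6
b[5] = 2(-6) - 2(-5) + 2 = 0
b[6] = 2(0) - 2(-6) + (-5) = 7
b[7] = 2(7) - 2(0) + (-6) = 8
b[8] = 2(8) - 2(7) + 0 = 2
b[9] = 2(2) - 2(8) + 7 = -5
b[10] = 2(-5) - 2(2) + 8 = -6

-6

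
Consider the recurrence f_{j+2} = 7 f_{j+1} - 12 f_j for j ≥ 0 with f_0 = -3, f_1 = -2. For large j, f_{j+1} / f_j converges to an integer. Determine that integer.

4

The characteristic equation is r^2 - 7r + 12 = 0, which factors as (r - 4)(r - 3) = 0.
So the roots are 4 and 3. Since |4| > |3| and the coefficient of 4^j is non-zero, the ratio tends to 4.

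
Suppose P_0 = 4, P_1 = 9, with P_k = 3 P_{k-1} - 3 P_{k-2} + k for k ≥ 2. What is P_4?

P_2 = 3(9) - 3(4) + 2 = 17
P_3 = 3(17) - 3(9) + 3 = 27
P_4 = 3(27) - 3(17) + 4 = 34

34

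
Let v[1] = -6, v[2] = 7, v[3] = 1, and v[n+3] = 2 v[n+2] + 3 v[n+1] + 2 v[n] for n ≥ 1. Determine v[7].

v[4] = 2(1) + 3(7) + 2(-6) = 11
v[5] = 2(11) + 3(1) + 2(7) = 39
v[6] = 2(39) + 3(11) + 2(1) = 113
v[7] = 2(113) + 3(39) + 2(11) = 365

365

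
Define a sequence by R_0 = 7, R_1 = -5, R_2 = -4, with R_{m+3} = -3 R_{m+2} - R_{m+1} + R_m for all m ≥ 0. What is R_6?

R_3 = -3(-4) - (-5) + 7 = 24
R_4 = -3(24) - (-4) + (-5) = -73
R_5 = -3(-73) - 24 + (-4) = 191
R_6 = -3(191) - (-73) + 24 = -476

-476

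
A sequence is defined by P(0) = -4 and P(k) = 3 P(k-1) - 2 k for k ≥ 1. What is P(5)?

-1330

P(1) = 3(-4) - 2 = -14
P(2) = 3(-14) - 4 = -46
P(3) = 3(-46) - 6 = -144
P(4) = 3(-144) - 8 = -440
P(5) = 3(-440) - 10 = -1330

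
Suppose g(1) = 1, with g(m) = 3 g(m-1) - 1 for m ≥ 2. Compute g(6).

122

g(2) = 3·1 - 1 = 2
g(3) = 3·2 - 1 = 5
g(4) = 3·5 - 1 = 14
g(5) = 3·14 - 1 = 41
g(6) = 3·41 - 1 = 122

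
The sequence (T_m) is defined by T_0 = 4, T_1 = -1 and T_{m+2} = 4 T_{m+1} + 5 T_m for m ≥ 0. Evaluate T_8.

T_2 = 4·(-1) + 5·4 = 16
T_3 = 4·16 + 5·(-1) = 59
T_4 = 4·59 + 5·16 = 316
T_5 = 4·316 + 5·59 = 1559
T_6 = 4·1559 + 5·316 = 7816
T_7 = 4·7816 + 5·1559 = 39059
T_8 = 4·39059 + 5·7816 = 195316

195316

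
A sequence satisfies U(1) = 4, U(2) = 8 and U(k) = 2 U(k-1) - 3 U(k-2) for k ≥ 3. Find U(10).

U(3) = 2(8) - 3(4) = 4
U(4) = 2(4) - 3(8) = -16
U(5) = 2(-16) - 3(4) = -44
U(6) = 2(-44) - 3(-16) = -40
U(7) = 2(-40) - 3(-44) = 52
U(8) = 2(52) - 3(-40) = 224
U(9) = 2(224) - 3(52) = 292
U(10) = 2(292) - 3(224) = -88

-88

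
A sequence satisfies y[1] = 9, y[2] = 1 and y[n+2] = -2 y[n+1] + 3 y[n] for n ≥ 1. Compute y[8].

-4367

y[3] = -2(1) + 3(9) = 25
y[4] = -2(25) + 3(1) = -47
y[5] = -2(-47) + 3(25) = 169
y[6] = -2(169) + 3(-47) = -479
y[7] = -2(-479) + 3(169) = 1465
y[8] = -2(1465) + 3(-479) = -4367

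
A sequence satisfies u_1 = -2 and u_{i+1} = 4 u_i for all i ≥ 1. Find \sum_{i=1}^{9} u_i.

u_2 = 4(-2) = -8
u_3 = 4(-8) = -32
u_4 = 4(-32) = -128
u_5 = 4(-128) = -512
u_6 = 4(-512) = -2048
u_7 = 4(-2048) = -8192
u_8 = 4(-8192) = -32768
u_9 = 4(-32768) = -131072
Sum = (-2) + (-8) + (-32) + (-128) + (-512) + (-2048) + (-8192) + (-32768) + (-131072) = -174762

-174762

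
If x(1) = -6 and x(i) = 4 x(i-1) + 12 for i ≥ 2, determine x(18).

The fixed point is 12/(1 - 4) = -4, so x(i) + 4 = 4(x(i-1) + 4).
Hence x(i) = -2·4^{i-1} - 4.
x(18) = -2·4^{17} - 4 = -2·17179869184 - 4 = -34359738372.

-34359738372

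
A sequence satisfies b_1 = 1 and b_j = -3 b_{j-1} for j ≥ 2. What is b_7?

729

b_2 = -3·1 = -3
b_3 = -3·(-3) = 9
b_4 = -3·9 = -27
b_5 = -3·(-27) = 81
b_6 = -3·81 = -243
b_7 = -3·(-243) = 729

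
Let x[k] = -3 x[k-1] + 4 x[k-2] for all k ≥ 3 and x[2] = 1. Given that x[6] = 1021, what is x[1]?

Let x[1] = z.
x[3] = -3 + 4z
x[4] = 13 - 12z
x[5] = -51 + 52z
x[6] = 205 - 204z
So 205 - 204z = 1021, giving z = -4.

-4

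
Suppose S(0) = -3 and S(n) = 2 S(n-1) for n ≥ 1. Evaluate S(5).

S(1) = 2(-3) = -6
S(2) = 2(-6) = -12
S(3) = 2(-12) = -24
S(4) = 2(-24) = -48
S(5) = 2(-48) = -96

-96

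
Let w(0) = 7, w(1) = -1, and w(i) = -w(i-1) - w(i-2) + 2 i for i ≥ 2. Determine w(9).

13

w(2) = -(-1) - 7 + 4 = -2
w(3) = -(-2) - (-1) + 6 = 9
w(4) = -9 - (-2) + 8 = 1
w(5) = -1 - 9 + 10 = 0
w(6) = -0 - 1 + 12 = 11
w(7) = -11 - 0 + 14 = 3
w(8) = -3 - 11 + 16 = 2
w(9) = -2 - 3 + 18 = 13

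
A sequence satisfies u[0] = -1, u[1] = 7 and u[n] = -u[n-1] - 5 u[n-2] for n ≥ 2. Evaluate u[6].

u[2] = -7 - 5*(-1) = -2
u[3] = -(-2) - 5*7 = -33
u[4] = -(-33) - 5*(-2) = 43
u[5] = -43 - 5*(-33) = 122
u[6] = -122 - 5*43 = -337

-337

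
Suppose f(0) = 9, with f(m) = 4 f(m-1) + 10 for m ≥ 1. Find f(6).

50514

f(1) = 4*9 + 10 = 46
f(2) = 4*46 + 10 = 194
f(3) = 4*194 + 10 = 786
f(4) = 4*786 + 10 = 3154
f(5) = 4*3154 + 10 = 12626
f(6) = 4*12626 + 10 = 50514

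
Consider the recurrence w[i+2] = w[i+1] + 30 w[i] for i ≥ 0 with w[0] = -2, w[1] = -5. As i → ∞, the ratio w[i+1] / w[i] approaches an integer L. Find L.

6

The characteristic equation is r^2 - r - 30 = 0, which factors as (r - 6)(r + 5) = 0.
So the roots are 6 and -5. Since |6| > |-5| and the coefficient of 6^i is non-zero, the ratio tends to 6.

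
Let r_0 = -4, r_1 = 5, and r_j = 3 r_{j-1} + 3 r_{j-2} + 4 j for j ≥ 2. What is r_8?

48563

r_2 = 3·5 + 3·(-4) + 8 = 11
r_3 = 3·11 + 3·5 + 12 = 60
r_4 = 3·60 + 3·11 + 16 = 229
r_5 = 3·229 + 3·60 + 20 = 887
r_6 = 3·887 + 3·229 + 24 = 3372
r_7 = 3·3372 + 3·887 + 28 = 12805
r_8 = 3·12805 + 3·3372 + 32 = 48563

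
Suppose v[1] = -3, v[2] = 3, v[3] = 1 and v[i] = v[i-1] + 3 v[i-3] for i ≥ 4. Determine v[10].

-65

v[4] = 1 + 3*(-3) = -8
v[5] = (-8) + 3*3 = 1
v[6] = 1 + 3*1 = 4
v[7] = 4 + 3*(-8) = -20
v[8] = (-20) + 3*1 = -17
v[9] = (-17) + 3*4 = -5
v[10] = (-5) + 3*(-20) = -65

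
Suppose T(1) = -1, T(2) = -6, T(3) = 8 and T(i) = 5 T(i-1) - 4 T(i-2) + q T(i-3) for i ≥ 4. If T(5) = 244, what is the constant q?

4

T(4) = 64 - q
T(5) = 288 - 11q
So 288 - 11q = 244, giving q = 4.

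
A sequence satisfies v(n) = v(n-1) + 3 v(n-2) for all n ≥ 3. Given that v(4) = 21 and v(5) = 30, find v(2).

6

Rearranging, v(n-2) = (v(n) - v(n-1)) / 3.
v(3) = (30 - 21) / 3 = 9/3 = 3
v(2) = (21 - 3) / 3 = 18/3 = 6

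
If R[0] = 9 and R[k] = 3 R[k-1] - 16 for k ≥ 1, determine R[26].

2541865828337

The fixed point is -16/(1 - 3) = 8, so R[k] - 8 = 3(R[k-1] - 8).
Hence R[k] = 1·3^k + 8.
R[26] = 1·3^{26} + 8 = 1·2541865828329 + 8 = 2541865828337.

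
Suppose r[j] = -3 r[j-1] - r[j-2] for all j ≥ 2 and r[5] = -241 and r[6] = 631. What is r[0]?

Rearranging, r[j-2] = -(r[j] + 3 r[j-1]).
r[4] = -(631 + 3*(-241)) = 92
r[3] = -(-241 + 3*92) = -35
r[2] = -(92 + 3*(-35)) = 13
r[1] = -(-35 + 3*13) = -4
r[0] = -(13 + 3*(-4)) = -1

-1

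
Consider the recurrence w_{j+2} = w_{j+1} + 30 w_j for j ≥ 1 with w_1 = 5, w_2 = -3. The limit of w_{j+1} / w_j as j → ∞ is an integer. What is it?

The characteristic equation is r^2 - r - 30 = 0, which factors as (r - 6)(r + 5) = 0.
So the roots are 6 and -5. Since |6| > |-5| and the coefficient of 6^j is non-zero, the ratio tends to 6.

6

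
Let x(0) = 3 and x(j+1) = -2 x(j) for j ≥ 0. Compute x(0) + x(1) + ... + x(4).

x(1) = -2(3) = -6
x(2) = -2(-6) = 12
x(3) = -2(12) = -24
x(4) = -2(-24) = 48
Sum = 3 + (-6) + 12 + (-24) + 48 = 33

33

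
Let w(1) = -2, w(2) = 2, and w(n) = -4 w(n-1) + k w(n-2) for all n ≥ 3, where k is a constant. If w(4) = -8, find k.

w(3) = -8 - 2k
w(4) = 32 + 10k
So 32 + 10k = -8, giving k = -4.

-4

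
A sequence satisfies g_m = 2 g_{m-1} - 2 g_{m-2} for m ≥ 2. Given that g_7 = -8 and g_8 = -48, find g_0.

-3

Rearranging, g_{m-2} = (g_m - 2 g_{m-1}) / -2.
g_6 = (-48 - 2*(-8)) / -2 = -32/-2 = 16
g_5 = (-8 - 2*16) / -2 = -40/-2 = 20
g_4 = (16 - 2*20) / -2 = -24/-2 = 12
g_3 = (20 - 2*12) / -2 = -4/-2 = 2
g_2 = (12 - 2*2) / -2 = 8/-2 = -4
g_1 = (2 - 2*(-4)) / -2 = 10/-2 = -5
g_0 = (-4 - 2*(-5)) / -2 = 6/-2 = -3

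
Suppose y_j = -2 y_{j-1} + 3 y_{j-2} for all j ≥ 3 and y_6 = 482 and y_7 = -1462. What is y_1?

Rearranging, y_{j-2} = (y_j + 2 y_{j-1}) / 3.
y_5 = (-1462 + 2*482) / 3 = -498/3 = -166
y_4 = (482 + 2*(-166)) / 3 = 150/3 = 50
y_3 = (-166 + 2*50) / 3 = -66/3 = -22
y_2 = (50 + 2*(-22)) / 3 = 6/3 = 2
y_1 = (-22 + 2*2) / 3 = -18/3 = -6

-6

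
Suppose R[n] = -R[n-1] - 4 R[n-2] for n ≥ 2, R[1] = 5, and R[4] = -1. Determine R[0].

-3

Let R[0] = z.
R[2] = -5 - 4z
R[3] = -15 + 4z
R[4] = 35 + 12z
So 35 + 12z = -1, giving z = -3.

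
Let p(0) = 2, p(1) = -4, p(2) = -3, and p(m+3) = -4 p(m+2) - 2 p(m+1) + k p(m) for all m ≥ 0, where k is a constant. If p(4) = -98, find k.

2

p(3) = 20 + 2k
p(4) = -74 - 12k
So -74 - 12k = -98, giving k = 2.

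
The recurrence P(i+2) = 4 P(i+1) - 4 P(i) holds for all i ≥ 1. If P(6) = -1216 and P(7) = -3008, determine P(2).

Rearranging, P(i-2) = (P(i) - 4 P(i-1)) / -4.
P(5) = (-3008 - 4·(-1216)) / -4 = 1856/-4 = -464
P(4) = (-1216 - 4·(-464)) / -4 = 640/-4 = -160
P(3) = (-464 - 4·(-160)) / -4 = 176/-4 = -44
P(2) = (-160 - 4·(-44)) / -4 = 16/-4 = -4

-4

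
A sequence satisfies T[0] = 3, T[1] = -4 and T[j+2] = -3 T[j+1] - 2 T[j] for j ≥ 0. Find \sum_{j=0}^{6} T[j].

T[2] = -3·(-4) - 2·3 = 6
T[3] = -3·6 - 2·(-4) = -10
T[4] = -3·(-10) - 2·6 = 18
T[5] = -3·18 - 2·(-10) = -34
T[6] = -3·(-34) - 2·18 = 66
Sum = 3 + (-4) + 6 + (-10) + 18 + (-34) + 66 = 45

45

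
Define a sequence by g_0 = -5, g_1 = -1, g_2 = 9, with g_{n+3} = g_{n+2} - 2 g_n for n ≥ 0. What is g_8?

-83

g_3 = 9 - 2*(-5) = 19
g_4 = 19 - 2*(-1) = 21
g_5 = 21 - 2*9 = 3
g_6 = 3 - 2*19 = -35
g_7 = (-35) - 2*21 = -77
g_8 = (-77) - 2*3 = -83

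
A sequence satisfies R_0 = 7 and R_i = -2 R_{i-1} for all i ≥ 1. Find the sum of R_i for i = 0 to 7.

-595

R_1 = -2·7 = -14
R_2 = -2·(-14) = 28
R_3 = -2·28 = -56
R_4 = -2·(-56) = 112
R_5 = -2·112 = -224
R_6 = -2·(-224) = 448
R_7 = -2·448 = -896
Sum = 7 + (-14) + 28 + (-56) + 112 + (-224) + 448 + (-896) = -595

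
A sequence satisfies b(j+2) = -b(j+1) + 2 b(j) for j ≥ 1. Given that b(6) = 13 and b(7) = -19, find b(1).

2

Rearranging, b(j-2) = (b(j) + b(j-1)) / 2.
b(5) = (-19 + 13) / 2 = -6/2 = -3
b(4) = (13 + (-3)) / 2 = 10/2 = 5
b(3) = (-3 + 5) / 2 = 2/2 = 1
b(2) = (5 + 1) / 2 = 6/2 = 3
b(1) = (1 + 3) / 2 = 4/2 = 2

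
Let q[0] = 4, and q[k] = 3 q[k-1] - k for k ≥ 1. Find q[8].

q[1] = 3·4 - 1 = 11
q[2] = 3·11 - 2 = 31
q[3] = 3·31 - 3 = 90
q[4] = 3·90 - 4 = 266
q[5] = 3·266 - 5 = 793
q[6] = 3·793 - 6 = 2373
q[7] = 3·2373 - 7 = 7112
q[8] = 3·7112 - 8 = 21328

21328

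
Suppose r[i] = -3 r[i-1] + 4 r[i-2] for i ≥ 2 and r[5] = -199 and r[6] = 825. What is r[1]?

5

Rearranging, r[i-2] = (r[i] + 3 r[i-1]) / 4.
r[4] = (825 + 3·(-199)) / 4 = 228/4 = 57
r[3] = (-199 + 3·57) / 4 = -28/4 = -7
r[2] = (57 + 3·(-7)) / 4 = 36/4 = 9
r[1] = (-7 + 3·9) / 4 = 20/4 = 5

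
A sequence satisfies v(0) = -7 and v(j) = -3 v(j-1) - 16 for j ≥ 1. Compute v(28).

The fixed point is -16/(1 + 3) = -4, so v(j) + 4 = -3(v(j-1) + 4).
Hence v(j) = -3·(-3)^j - 4.
v(28) = -3·(-3)^{28} - 4 = -3·22876792454961 - 4 = -68630377364887.

-68630377364887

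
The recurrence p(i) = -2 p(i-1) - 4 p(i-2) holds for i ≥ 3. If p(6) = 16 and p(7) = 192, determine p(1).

Rearranging, p(i-2) = (p(i) + 2 p(i-1)) / -4.
p(5) = (192 + 2·16) / -4 = 224/-4 = -56
p(4) = (16 + 2·(-56)) / -4 = -96/-4 = 24
p(3) = (-56 + 2·24) / -4 = -8/-4 = 2
p(2) = (24 + 2·2) / -4 = 28/-4 = -7
p(1) = (2 + 2·(-7)) / -4 = -12/-4 = 3

3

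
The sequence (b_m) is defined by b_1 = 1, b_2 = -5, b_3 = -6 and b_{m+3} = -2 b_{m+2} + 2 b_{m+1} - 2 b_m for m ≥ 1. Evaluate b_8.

108

b_4 = -2(-6) + 2(-5) - 2(1) = 0
b_5 = -2(0) + 2(-6) - 2(-5) = -2
b_6 = -2(-2) + 2(0) - 2(-6) = 16
b_7 = -2(16) + 2(-2) - 2(0) = -36
b_8 = -2(-36) + 2(16) - 2(-2) = 108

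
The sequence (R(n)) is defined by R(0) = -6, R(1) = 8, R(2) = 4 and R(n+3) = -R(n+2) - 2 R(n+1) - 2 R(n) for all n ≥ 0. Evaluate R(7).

R(3) = -4 - 2*8 - 2*(-6) = -8
R(4) = -(-8) - 2*4 - 2*8 = -16
R(5) = -(-16) - 2*(-8) - 2*4 = 24
R(6) = -24 - 2*(-16) - 2*(-8) = 24
R(7) = -24 - 2*24 - 2*(-16) = -40

-40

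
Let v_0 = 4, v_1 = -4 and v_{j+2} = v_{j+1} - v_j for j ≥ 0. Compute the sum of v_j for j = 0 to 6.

v_2 = (-4) - 4 = -8
v_3 = (-8) - (-4) = -4
v_4 = (-4) - (-8) = 4
v_5 = 4 - (-4) = 8
v_6 = 8 - 4 = 4
Sum = 4 + (-4) + (-8) + (-4) + 4 + 8 + 4 = 4

4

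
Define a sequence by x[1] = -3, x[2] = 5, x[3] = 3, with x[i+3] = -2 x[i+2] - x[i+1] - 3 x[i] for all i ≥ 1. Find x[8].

65

x[4] = -2·3 - 5 - 3·(-3) = -2
x[5] = -2·(-2) - 3 - 3·5 = -14
x[6] = -2·(-14) - (-2) - 3·3 = 21
x[7] = -2·21 - (-14) - 3·(-2) = -22
x[8] = -2·(-22) - 21 - 3·(-14) = 65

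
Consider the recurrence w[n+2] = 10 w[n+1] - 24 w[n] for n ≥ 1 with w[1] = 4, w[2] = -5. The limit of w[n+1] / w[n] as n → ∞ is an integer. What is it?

6

The characteristic equation is r^2 - 10r + 24 = 0, which factors as (r - 6)(r - 4) = 0.
So the roots are 6 and 4. Since |6| > |4| and the coefficient of 6^n is non-zero, the ratio tends to 6.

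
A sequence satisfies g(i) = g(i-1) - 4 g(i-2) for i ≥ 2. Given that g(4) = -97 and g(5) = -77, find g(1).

Rearranging, g(i-2) = (g(i) - g(i-1)) / -4.
g(3) = (-77 - (-97)) / -4 = 20/-4 = -5
g(2) = (-97 - (-5)) / -4 = -92/-4 = 23
g(1) = (-5 - 23) / -4 = -28/-4 = 7

7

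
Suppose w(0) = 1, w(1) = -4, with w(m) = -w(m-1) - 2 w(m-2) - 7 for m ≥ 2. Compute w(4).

-3

w(2) = -(-4) - 2·1 - 7 = -5
w(3) = -(-5) - 2·(-4) - 7 = 6
w(4) = -6 - 2·(-5) - 7 = -3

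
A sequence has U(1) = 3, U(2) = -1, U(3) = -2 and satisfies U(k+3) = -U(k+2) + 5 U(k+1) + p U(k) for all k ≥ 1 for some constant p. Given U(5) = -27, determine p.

5

U(4) = -3 + 3p
U(5) = -7 - 4p
So -7 - 4p = -27, giving p = 5.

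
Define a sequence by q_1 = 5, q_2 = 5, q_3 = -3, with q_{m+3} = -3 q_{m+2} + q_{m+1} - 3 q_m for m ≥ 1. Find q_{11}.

q_4 = -3*(-3) + 5 - 3*5 = -1
q_5 = -3*(-1) + (-3) - 3*5 = -15
q_6 = -3*(-15) + (-1) - 3*(-3) = 53
q_7 = -3*53 + (-15) - 3*(-1) = -171
q_8 = -3*(-171) + 53 - 3*(-15) = 611
q_9 = -3*611 + (-171) - 3*53 = -2163
q_{10} = -3*(-2163) + 611 - 3*(-171) = 7613
q_{11} = -3*7613 + (-2163) - 3*611 = -26835

-26835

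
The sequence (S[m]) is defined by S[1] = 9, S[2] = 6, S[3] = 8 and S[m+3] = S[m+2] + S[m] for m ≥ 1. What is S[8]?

71

S[4] = 8 + 9 = 17
S[5] = 17 + 6 = 23
S[6] = 23 + 8 = 31
S[7] = 31 + 17 = 48
S[8] = 48 + 23 = 71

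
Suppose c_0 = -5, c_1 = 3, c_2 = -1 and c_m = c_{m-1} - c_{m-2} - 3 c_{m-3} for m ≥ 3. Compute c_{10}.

c_3 = (-1) - 3 - 3*(-5) = 11
c_4 = 11 - (-1) - 3*3 = 3
c_5 = 3 - 11 - 3*(-1) = -5
c_6 = (-5) - 3 - 3*11 = -41
c_7 = (-41) - (-5) - 3*3 = -45
c_8 = (-45) - (-41) - 3*(-5) = 11
c_9 = 11 - (-45) - 3*(-41) = 179
c_{10} = 179 - 11 - 3*(-45) = 303

303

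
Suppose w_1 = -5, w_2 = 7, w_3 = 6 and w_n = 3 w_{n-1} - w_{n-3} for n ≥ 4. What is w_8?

1489

w_4 = 3*6 - (-5) = 23
w_5 = 3*23 - 7 = 62
w_6 = 3*62 - 6 = 180
w_7 = 3*180 - 23 = 517
w_8 = 3*517 - 62 = 1489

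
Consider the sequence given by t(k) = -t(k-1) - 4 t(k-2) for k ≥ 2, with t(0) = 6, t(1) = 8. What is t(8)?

t(2) = -8 - 4*6 = -32
t(3) = -(-32) - 4*8 = 0
t(4) = -0 - 4*(-32) = 128
t(5) = -128 - 4*0 = -128
t(6) = -(-128) - 4*128 = -384
t(7) = -(-384) - 4*(-128) = 896
t(8) = -896 - 4*(-384) = 640

640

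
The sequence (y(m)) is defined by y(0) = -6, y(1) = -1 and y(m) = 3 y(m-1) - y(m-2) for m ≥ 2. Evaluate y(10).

y(2) = 3·(-1) - (-6) = 3
y(3) = 3·3 - (-1) = 10
y(4) = 3·10 - 3 = 27
y(5) = 3·27 - 10 = 71
y(6) = 3·71 - 27 = 186
y(7) = 3·186 - 71 = 487
y(8) = 3·487 - 186 = 1275
y(9) = 3·1275 - 487 = 3338
y(10) = 3·3338 - 1275 = 8739

8739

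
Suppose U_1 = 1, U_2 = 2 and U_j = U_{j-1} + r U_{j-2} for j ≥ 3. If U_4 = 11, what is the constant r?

U_3 = 2 + r
U_4 = 2 + 3r
So 2 + 3r = 11, giving r = 3.

3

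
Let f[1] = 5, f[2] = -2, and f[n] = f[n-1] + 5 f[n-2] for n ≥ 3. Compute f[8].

1798

f[3] = (-2) + 5·5 = 23
f[4] = 23 + 5·(-2) = 13
f[5] = 13 + 5·23 = 128
f[6] = 128 + 5·13 = 193
f[7] = 193 + 5·128 = 833
f[8] = 833 + 5·193 = 1798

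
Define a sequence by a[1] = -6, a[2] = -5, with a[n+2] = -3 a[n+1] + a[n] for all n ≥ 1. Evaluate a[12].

a[3] = -3*(-5) + (-6) = 9
a[4] = -3*9 + (-5) = -32
a[5] = -3*(-32) + 9 = 105
a[6] = -3*105 + (-32) = -347
a[7] = -3*(-347) + 105 = 1146
a[8] = -3*1146 + (-347) = -3785
a[9] = -3*(-3785) + 1146 = 12501
a[10] = -3*12501 + (-3785) = -41288
a[11] = -3*(-41288) + 12501 = 136365
a[12] = -3*136365 + (-41288) = -450383

-450383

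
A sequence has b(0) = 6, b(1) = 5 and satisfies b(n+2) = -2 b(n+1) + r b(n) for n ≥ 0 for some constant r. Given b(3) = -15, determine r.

5

b(2) = -10 + 6r
b(3) = 20 - 7r
So 20 - 7r = -15, giving r = 5.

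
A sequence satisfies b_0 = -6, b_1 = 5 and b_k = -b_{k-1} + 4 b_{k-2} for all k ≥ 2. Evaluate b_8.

-6549

b_2 = -5 + 4·(-6) = -29
b_3 = -(-29) + 4·5 = 49
b_4 = -49 + 4·(-29) = -165
b_5 = -(-165) + 4·49 = 361
b_6 = -361 + 4·(-165) = -1021
b_7 = -(-1021) + 4·361 = 2465
b_8 = -2465 + 4·(-1021) = -6549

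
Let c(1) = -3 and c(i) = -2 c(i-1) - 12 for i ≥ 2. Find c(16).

The fixed point is -12/(1 + 2) = -4, so c(i) + 4 = -2(c(i-1) + 4).
Hence c(i) = 1·(-2)^{i-1} - 4.
c(16) = 1·(-2)^{15} - 4 = 1·-32768 - 4 = -32772.

-32772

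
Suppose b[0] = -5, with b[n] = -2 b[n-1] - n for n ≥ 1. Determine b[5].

151

b[1] = -2(-5) - 1 = 9
b[2] = -2(9) - 2 = -20
b[3] = -2(-20) - 3 = 37
b[4] = -2(37) - 4 = -78
b[5] = -2(-78) - 5 = 151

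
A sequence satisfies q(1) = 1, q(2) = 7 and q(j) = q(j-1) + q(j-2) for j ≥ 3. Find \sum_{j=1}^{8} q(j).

252

q(3) = 7 + 1 = 8
q(4) = 8 + 7 = 15
q(5) = 15 + 8 = 23
q(6) = 23 + 15 = 38
q(7) = 38 + 23 = 61
q(8) = 61 + 38 = 99
Sum = 1 + 7 + 8 + 15 + 23 + 38 + 61 + 99 = 252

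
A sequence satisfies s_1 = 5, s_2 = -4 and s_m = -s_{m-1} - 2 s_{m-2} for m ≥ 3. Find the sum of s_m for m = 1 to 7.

s_3 = -(-4) - 2*5 = -6
s_4 = -(-6) - 2*(-4) = 14
s_5 = -14 - 2*(-6) = -2
s_6 = -(-2) - 2*14 = -26
s_7 = -(-26) - 2*(-2) = 30
Sum = 5 + (-4) + (-6) + 14 + (-2) + (-26) + 30 = 11

11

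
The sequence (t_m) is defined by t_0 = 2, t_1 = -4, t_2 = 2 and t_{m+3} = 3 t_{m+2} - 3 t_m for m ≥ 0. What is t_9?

1566

t_3 = 3(2) - 3(2) = 0
t_4 = 3(0) - 3(-4) = 12
t_5 = 3(12) - 3(2) = 30
t_6 = 3(30) - 3(0) = 90
t_7 = 3(90) - 3(12) = 234
t_8 = 3(234) - 3(30) = 612
t_9 = 3(612) - 3(90) = 1566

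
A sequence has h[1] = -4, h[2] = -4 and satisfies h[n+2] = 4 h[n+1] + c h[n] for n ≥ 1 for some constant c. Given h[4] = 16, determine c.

h[3] = -16 - 4c
h[4] = -64 - 20c
So -64 - 20c = 16, giving c = -4.

-4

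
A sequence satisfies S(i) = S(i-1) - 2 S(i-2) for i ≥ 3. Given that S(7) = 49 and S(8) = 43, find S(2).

Rearranging, S(i-2) = (S(i) - S(i-1)) / -2.
S(6) = (43 - 49) / -2 = -6/-2 = 3
S(5) = (49 - 3) / -2 = 46/-2 = -23
S(4) = (3 - (-23)) / -2 = 26/-2 = -13
S(3) = (-23 - (-13)) / -2 = -10/-2 = 5
S(2) = (-13 - 5) / -2 = -18/-2 = 9

9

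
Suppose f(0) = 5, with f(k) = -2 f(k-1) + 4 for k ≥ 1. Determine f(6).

f(1) = -2·5 + 4 = -6
f(2) = -2·(-6) + 4 = 16
f(3) = -2·16 + 4 = -28
f(4) = -2·(-28) + 4 = 60
f(5) = -2·60 + 4 = -116
f(6) = -2·(-116) + 4 = 236

236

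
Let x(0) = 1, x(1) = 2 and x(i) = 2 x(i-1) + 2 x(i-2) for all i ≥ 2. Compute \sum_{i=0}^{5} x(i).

x(2) = 2·2 + 2·1 = 6
x(3) = 2·6 + 2·2 = 16
x(4) = 2·16 + 2·6 = 44
x(5) = 2·44 + 2·16 = 120
Sum = 1 + 2 + 6 + 16 + 44 + 120 = 189

189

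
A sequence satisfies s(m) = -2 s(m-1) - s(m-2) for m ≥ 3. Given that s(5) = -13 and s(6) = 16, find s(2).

4

Rearranging, s(m-2) = -(s(m) + 2 s(m-1)).
s(4) = -(16 + 2·(-13)) = 10
s(3) = -(-13 + 2·10) = -7
s(2) = -(10 + 2·(-7)) = 4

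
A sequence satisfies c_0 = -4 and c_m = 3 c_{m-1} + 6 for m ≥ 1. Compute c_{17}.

-129140166

The fixed point is 6/(1 - 3) = -3, so c_m + 3 = 3(c_{m-1} + 3).
Hence c_m = -1·3^m - 3.
c_{17} = -1·3^{17} - 3 = -1·129140163 - 3 = -129140166.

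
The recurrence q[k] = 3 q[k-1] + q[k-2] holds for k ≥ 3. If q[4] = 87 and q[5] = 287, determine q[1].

Rearranging, q[k-2] = q[k] - 3 q[k-1].
q[3] = 287 - 3(87) = 26
q[2] = 87 - 3(26) = 9
q[1] = 26 - 3(9) = -1

-1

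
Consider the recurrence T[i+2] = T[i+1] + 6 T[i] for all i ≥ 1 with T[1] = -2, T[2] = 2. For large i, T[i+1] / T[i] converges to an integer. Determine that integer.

3

The characteristic equation is r^2 - r - 6 = 0, which factors as (r - 3)(r + 2) = 0.
So the roots are 3 and -2. Since |3| > |-2| and the coefficient of 3^i is non-zero, the ratio tends to 3.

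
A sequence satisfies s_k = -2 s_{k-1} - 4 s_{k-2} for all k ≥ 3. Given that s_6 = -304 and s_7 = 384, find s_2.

7

Rearranging, s_{k-2} = (s_k + 2 s_{k-1}) / -4.
s_5 = (384 + 2*(-304)) / -4 = -224/-4 = 56
s_4 = (-304 + 2*56) / -4 = -192/-4 = 48
s_3 = (56 + 2*48) / -4 = 152/-4 = -38
s_2 = (48 + 2*(-38)) / -4 = -28/-4 = 7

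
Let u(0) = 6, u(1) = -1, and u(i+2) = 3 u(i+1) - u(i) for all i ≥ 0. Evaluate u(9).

-8506

u(2) = 3*(-1) - 6 = -9
u(3) = 3*(-9) - (-1) = -26
u(4) = 3*(-26) - (-9) = -69
u(5) = 3*(-69) - (-26) = -181
u(6) = 3*(-181) - (-69) = -474
u(7) = 3*(-474) - (-181) = -1241
u(8) = 3*(-1241) - (-474) = -3249
u(9) = 3*(-3249) - (-1241) = -8506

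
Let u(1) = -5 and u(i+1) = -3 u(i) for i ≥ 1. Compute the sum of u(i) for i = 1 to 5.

u(2) = -3·(-5) = 15
u(3) = -3·15 = -45
u(4) = -3·(-45) = 135
u(5) = -3·135 = -405
Sum = (-5) + 15 + (-45) + 135 + (-405) = -305

-305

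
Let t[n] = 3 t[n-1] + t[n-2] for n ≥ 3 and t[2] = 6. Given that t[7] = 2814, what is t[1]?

Let t[1] = x.
t[3] = 18 + x
t[4] = 60 + 3x
t[5] = 198 + 10x
t[6] = 654 + 33x
t[7] = 2160 + 109x
So 2160 + 109x = 2814, giving x = 6.

6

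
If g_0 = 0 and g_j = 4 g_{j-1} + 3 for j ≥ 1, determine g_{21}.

The fixed point is 3/(1 - 4) = -1, so g_j + 1 = 4(g_{j-1} + 1).
Hence g_j = 1·4^j - 1.
g_{21} = 1·4^{21} - 1 = 1·4398046511104 - 1 = 4398046511103.

4398046511103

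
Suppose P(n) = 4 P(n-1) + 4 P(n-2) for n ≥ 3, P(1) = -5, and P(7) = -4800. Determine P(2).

Let P(2) = w.
P(3) = -20 + 4w
P(4) = -80 + 20w
P(5) = -400 + 96w
P(6) = -1920 + 464w
P(7) = -9280 + 2240w
So -9280 + 2240w = -4800, giving w = 2.

2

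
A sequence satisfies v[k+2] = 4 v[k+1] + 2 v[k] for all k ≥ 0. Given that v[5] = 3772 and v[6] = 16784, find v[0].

Rearranging, v[k-2] = (v[k] - 4 v[k-1]) / 2.
v[4] = (16784 - 4(3772)) / 2 = 1696/2 = 848
v[3] = (3772 - 4(848)) / 2 = 380/2 = 190
v[2] = (848 - 4(190)) / 2 = 88/2 = 44
v[1] = (190 - 4(44)) / 2 = 14/2 = 7
v[0] = (44 - 4(7)) / 2 = 16/2 = 8

8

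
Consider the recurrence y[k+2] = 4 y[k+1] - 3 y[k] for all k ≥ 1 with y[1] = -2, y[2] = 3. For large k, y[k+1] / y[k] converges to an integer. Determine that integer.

The characteristic equation is r^2 - 4r + 3 = 0, which factors as (r - 3)(r - 1) = 0.
So the roots are 3 and 1. Since |3| > |1| and the coefficient of 3^k is non-zero, the ratio tends to 3.

3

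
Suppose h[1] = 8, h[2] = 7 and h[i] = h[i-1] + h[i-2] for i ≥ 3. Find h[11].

h[3] = 7 + 8 = 15
h[4] = 15 + 7 = 22
h[5] = 22 + 15 = 37
h[6] = 37 + 22 = 59
h[7] = 59 + 37 = 96
h[8] = 96 + 59 = 155
h[9] = 155 + 96 = 251
h[10] = 251 + 155 = 406
h[11] = 406 + 251 = 657

657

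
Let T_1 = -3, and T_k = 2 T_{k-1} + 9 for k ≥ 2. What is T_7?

375

T_2 = 2(-3) + 9 = 3
T_3 = 2(3) + 9 = 15
T_4 = 2(15) + 9 = 39
T_5 = 2(39) + 9 = 87
T_6 = 2(87) + 9 = 183
T_7 = 2(183) + 9 = 375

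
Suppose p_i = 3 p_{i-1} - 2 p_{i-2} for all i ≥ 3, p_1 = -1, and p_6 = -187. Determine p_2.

-7

Let p_2 = z.
p_3 = 2 + 3z
p_4 = 6 + 7z
p_5 = 14 + 15z
p_6 = 30 + 31z
So 30 + 31z = -187, giving z = -7.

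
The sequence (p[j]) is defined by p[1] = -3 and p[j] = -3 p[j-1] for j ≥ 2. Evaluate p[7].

p[2] = -3(-3) = 9
p[3] = -3(9) = -27
p[4] = -3(-27) = 81
p[5] = -3(81) = -243
p[6] = -3(-243) = 729
p[7] = -3(729) = -2187

-2187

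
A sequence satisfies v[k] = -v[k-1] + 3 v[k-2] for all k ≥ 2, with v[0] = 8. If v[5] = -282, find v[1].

Let v[1] = y.
v[2] = 24 - y
v[3] = -24 + 4y
v[4] = 96 - 7y
v[5] = -168 + 19y
So -168 + 19y = -282, giving y = -6.

-6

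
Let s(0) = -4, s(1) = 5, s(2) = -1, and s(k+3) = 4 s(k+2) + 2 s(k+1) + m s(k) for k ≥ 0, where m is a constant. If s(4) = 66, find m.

-4

s(3) = 6 - 4m
s(4) = 22 - 11m
So 22 - 11m = 66, giving m = -4.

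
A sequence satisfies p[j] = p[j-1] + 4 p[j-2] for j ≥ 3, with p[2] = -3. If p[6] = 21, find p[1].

Let p[1] = z.
p[3] = -3 + 4z
p[4] = -15 + 4z
p[5] = -27 + 20z
p[6] = -87 + 36z
So -87 + 36z = 21, giving z = 3.

3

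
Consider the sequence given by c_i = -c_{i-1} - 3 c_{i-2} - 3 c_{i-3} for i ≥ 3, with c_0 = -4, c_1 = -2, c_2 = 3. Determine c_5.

-36

c_3 = -3 - 3·(-2) - 3·(-4) = 15
c_4 = -15 - 3·3 - 3·(-2) = -18
c_5 = -(-18) - 3·15 - 3·3 = -36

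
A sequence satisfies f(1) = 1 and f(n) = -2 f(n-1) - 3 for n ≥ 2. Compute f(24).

-16777217

The fixed point is -3/(1 + 2) = -1, so f(n) + 1 = -2(f(n-1) + 1).
Hence f(n) = 2·(-2)^{n-1} - 1.
f(24) = 2·(-2)^{23} - 1 = 2·-8388608 - 1 = -16777217.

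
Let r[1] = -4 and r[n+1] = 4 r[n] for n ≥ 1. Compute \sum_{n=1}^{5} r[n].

-1364

r[2] = 4(-4) = -16
r[3] = 4(-16) = -64
r[4] = 4(-64) = -256
r[5] = 4(-256) = -1024
Sum = (-4) + (-16) + (-64) + (-256) + (-1024) = -1364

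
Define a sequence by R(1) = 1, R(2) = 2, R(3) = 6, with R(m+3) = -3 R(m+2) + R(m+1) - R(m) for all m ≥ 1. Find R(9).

R(4) = -3(6) + 2 - 1 = -17
R(5) = -3(-17) + 6 - 2 = 55
R(6) = -3(55) + (-17) - 6 = -188
R(7) = -3(-188) + 55 - (-17) = 636
R(8) = -3(636) + (-188) - 55 = -2151
R(9) = -3(-2151) + 636 - (-188) = 7277

7277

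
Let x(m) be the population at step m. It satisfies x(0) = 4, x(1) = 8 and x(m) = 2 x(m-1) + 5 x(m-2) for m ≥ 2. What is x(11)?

2317392

x(2) = 2*8 + 5*4 = 36
x(3) = 2*36 + 5*8 = 112
x(4) = 2*112 + 5*36 = 404
x(5) = 2*404 + 5*112 = 1368
x(6) = 2*1368 + 5*404 = 4756
x(7) = 2*4756 + 5*1368 = 16352
x(8) = 2*16352 + 5*4756 = 56484
x(9) = 2*56484 + 5*16352 = 194728
x(10) = 2*194728 + 5*56484 = 671876
x(11) = 2*671876 + 5*194728 = 2317392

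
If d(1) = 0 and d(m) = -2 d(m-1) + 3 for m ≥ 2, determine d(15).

The fixed point is 3/(1 + 2) = 1, so d(m) - 1 = -2(d(m-1) - 1).
Hence d(m) = -1·(-2)^{m-1} + 1.
d(15) = -1·(-2)^{14} + 1 = -1·16384 + 1 = -16383.

-16383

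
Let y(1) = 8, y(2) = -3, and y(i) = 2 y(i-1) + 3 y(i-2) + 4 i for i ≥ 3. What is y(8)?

y(3) = 2*(-3) + 3*8 + 12 = 30
y(4) = 2*30 + 3*(-3) + 16 = 67
y(5) = 2*67 + 3*30 + 20 = 244
y(6) = 2*244 + 3*67 + 24 = 713
y(7) = 2*713 + 3*244 + 28 = 2186
y(8) = 2*2186 + 3*713 + 32 = 6543

6543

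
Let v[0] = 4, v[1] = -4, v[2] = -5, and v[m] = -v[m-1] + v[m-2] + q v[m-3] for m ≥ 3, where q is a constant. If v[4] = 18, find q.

v[3] = 1 + 4q
v[4] = -6 - 8q
So -6 - 8q = 18, giving q = -3.

-3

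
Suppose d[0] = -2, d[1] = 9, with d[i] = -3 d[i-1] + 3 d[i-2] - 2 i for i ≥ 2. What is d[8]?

d[2] = -3*9 + 3*(-2) - 4 = -37
d[3] = -3*(-37) + 3*9 - 6 = 132
d[4] = -3*132 + 3*(-37) - 8 = -515
d[5] = -3*(-515) + 3*132 - 10 = 1931
d[6] = -3*1931 + 3*(-515) - 12 = -7350
d[7] = -3*(-7350) + 3*1931 - 14 = 27829
d[8] = -3*27829 + 3*(-7350) - 16 = -105553

-105553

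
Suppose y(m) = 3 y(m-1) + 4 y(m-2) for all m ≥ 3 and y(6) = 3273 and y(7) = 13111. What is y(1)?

7

Rearranging, y(m-2) = (y(m) - 3 y(m-1)) / 4.
y(5) = (13111 - 3·3273) / 4 = 3292/4 = 823
y(4) = (3273 - 3·823) / 4 = 804/4 = 201
y(3) = (823 - 3·201) / 4 = 220/4 = 55
y(2) = (201 - 3·55) / 4 = 36/4 = 9
y(1) = (55 - 3·9) / 4 = 28/4 = 7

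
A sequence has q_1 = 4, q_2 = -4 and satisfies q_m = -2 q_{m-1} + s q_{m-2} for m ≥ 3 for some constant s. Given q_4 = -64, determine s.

4

q_3 = 8 + 4s
q_4 = -16 - 12s
So -16 - 12s = -64, giving s = 4.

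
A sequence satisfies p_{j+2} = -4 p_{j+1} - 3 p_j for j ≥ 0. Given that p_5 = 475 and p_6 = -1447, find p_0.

Rearranging, p_{j-2} = (p_j + 4 p_{j-1}) / -3.
p_4 = (-1447 + 4(475)) / -3 = 453/-3 = -151
p_3 = (475 + 4(-151)) / -3 = -129/-3 = 43
p_2 = (-151 + 4(43)) / -3 = 21/-3 = -7
p_1 = (43 + 4(-7)) / -3 = 15/-3 = -5
p_0 = (-7 + 4(-5)) / -3 = -27/-3 = 9

9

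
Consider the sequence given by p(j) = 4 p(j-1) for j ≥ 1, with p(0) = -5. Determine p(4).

-1280

p(1) = 4(-5) = -20
p(2) = 4(-20) = -80
p(3) = 4(-80) = -320
p(4) = 4(-320) = -1280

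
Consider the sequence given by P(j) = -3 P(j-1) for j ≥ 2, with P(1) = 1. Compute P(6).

-243

P(2) = -3(1) = -3
P(3) = -3(-3) = 9
P(4) = -3(9) = -27
P(5) = -3(-27) = 81
P(6) = -3(81) = -243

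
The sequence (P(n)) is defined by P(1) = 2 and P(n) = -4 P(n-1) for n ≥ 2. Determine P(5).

P(2) = -4(2) = -8
P(3) = -4(-8) = 32
P(4) = -4(32) = -128
P(5) = -4(-128) = 512

512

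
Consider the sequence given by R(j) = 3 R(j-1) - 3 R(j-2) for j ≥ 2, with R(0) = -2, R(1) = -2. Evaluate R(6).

54

R(2) = 3*(-2) - 3*(-2) = 0
R(3) = 3*0 - 3*(-2) = 6
R(4) = 3*6 - 3*0 = 18
R(5) = 3*18 - 3*6 = 36
R(6) = 3*36 - 3*18 = 54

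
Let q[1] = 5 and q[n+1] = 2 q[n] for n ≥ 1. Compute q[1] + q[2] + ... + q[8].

1275

q[2] = 2(5) = 10
q[3] = 2(10) = 20
q[4] = 2(20) = 40
q[5] = 2(40) = 80
q[6] = 2(80) = 160
q[7] = 2(160) = 320
q[8] = 2(320) = 640
Sum = 5 + 10 + 20 + 40 + 80 + 160 + 320 + 640 = 1275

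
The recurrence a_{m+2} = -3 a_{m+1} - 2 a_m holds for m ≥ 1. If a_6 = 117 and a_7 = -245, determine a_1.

7

Rearranging, a_{m-2} = (a_m + 3 a_{m-1}) / -2.
a_5 = (-245 + 3(117)) / -2 = 106/-2 = -53
a_4 = (117 + 3(-53)) / -2 = -42/-2 = 21
a_3 = (-53 + 3(21)) / -2 = 10/-2 = -5
a_2 = (21 + 3(-5)) / -2 = 6/-2 = -3
a_1 = (-5 + 3(-3)) / -2 = -14/-2 = 7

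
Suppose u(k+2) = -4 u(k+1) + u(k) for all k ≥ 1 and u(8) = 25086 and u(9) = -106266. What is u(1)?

Rearranging, u(k-2) = u(k) + 4 u(k-1).
u(7) = -106266 + 4*25086 = -5922
u(6) = 25086 + 4*(-5922) = 1398
u(5) = -5922 + 4*1398 = -330
u(4) = 1398 + 4*(-330) = 78
u(3) = -330 + 4*78 = -18
u(2) = 78 + 4*(-18) = 6
u(1) = -18 + 4*6 = 6

6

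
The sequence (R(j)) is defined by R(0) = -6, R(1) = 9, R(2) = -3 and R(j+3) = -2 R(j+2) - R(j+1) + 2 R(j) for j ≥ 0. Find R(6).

105

R(3) = -2·(-3) - 9 + 2·(-6) = -15
R(4) = -2·(-15) - (-3) + 2·9 = 51
R(5) = -2·51 - (-15) + 2·(-3) = -93
R(6) = -2·(-93) - 51 + 2·(-15) = 105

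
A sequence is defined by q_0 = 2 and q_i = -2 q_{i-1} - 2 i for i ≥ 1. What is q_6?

q_1 = -2*2 - 2 = -6
q_2 = -2*(-6) - 4 = 8
q_3 = -2*8 - 6 = -22
q_4 = -2*(-22) - 8 = 36
q_5 = -2*36 - 10 = -82
q_6 = -2*(-82) - 12 = 152

152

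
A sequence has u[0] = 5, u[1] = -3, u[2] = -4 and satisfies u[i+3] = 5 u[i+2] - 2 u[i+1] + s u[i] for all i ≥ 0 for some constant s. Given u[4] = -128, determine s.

u[3] = -14 + 5s
u[4] = -62 + 22s
So -62 + 22s = -128, giving s = -3.

-3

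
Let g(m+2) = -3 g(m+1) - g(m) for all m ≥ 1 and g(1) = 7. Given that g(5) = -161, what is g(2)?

Let g(2) = y.
g(3) = -7 - 3y
g(4) = 21 + 8y
g(5) = -56 - 21y
So -56 - 21y = -161, giving y = 5.

5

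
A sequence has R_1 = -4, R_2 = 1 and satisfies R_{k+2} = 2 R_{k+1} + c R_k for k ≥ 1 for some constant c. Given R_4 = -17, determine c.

R_3 = 2 - 4c
R_4 = 4 - 7c
So 4 - 7c = -17, giving c = 3.

3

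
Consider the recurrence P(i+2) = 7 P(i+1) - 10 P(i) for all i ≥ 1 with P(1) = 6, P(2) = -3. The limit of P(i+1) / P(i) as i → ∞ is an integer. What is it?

5

The characteristic equation is r^2 - 7r + 10 = 0, which factors as (r - 5)(r - 2) = 0.
So the roots are 5 and 2. Since |5| > |2| and the coefficient of 5^i is non-zero, the ratio tends to 5.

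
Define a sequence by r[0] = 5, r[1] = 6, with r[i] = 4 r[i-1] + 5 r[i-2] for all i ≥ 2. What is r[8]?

716149

r[2] = 4·6 + 5·5 = 49
r[3] = 4·49 + 5·6 = 226
r[4] = 4·226 + 5·49 = 1149
r[5] = 4·1149 + 5·226 = 5726
r[6] = 4·5726 + 5·1149 = 28649
r[7] = 4·28649 + 5·5726 = 143226
r[8] = 4·143226 + 5·28649 = 716149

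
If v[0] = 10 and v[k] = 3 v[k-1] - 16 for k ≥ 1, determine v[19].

The fixed point is -16/(1 - 3) = 8, so v[k] - 8 = 3(v[k-1] - 8).
Hence v[k] = 2·3^k + 8.
v[19] = 2·3^{19} + 8 = 2·1162261467 + 8 = 2324522942.

2324522942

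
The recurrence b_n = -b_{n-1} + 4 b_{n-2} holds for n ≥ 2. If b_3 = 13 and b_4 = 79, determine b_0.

8

Rearranging, b_{n-2} = (b_n + b_{n-1}) / 4.
b_2 = (79 + 13) / 4 = 92/4 = 23
b_1 = (13 + 23) / 4 = 36/4 = 9
b_0 = (23 + 9) / 4 = 32/4 = 8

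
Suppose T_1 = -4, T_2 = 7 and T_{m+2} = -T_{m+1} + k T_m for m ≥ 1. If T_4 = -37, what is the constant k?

T_3 = -7 - 4k
T_4 = 7 + 11k
So 7 + 11k = -37, giving k = -4.

-4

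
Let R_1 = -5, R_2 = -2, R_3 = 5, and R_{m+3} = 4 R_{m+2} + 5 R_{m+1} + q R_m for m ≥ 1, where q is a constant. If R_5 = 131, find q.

-3

R_4 = 10 - 5q
R_5 = 65 - 22q
So 65 - 22q = 131, giving q = -3.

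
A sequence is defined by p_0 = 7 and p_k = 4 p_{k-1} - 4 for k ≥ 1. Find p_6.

23212

p_1 = 4(7) - 4 = 24
p_2 = 4(24) - 4 = 92
p_3 = 4(92) - 4 = 364
p_4 = 4(364) - 4 = 1452
p_5 = 4(1452) - 4 = 5804
p_6 = 4(5804) - 4 = 23212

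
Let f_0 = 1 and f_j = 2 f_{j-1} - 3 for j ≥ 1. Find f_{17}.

The fixed point is -3/(1 - 2) = 3, so f_j - 3 = 2(f_{j-1} - 3).
Hence f_j = -2·2^j + 3.
f_{17} = -2·2^{17} + 3 = -2·131072 + 3 = -262141.

-262141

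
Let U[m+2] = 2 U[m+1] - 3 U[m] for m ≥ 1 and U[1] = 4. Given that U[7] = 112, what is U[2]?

Let U[2] = w.
U[3] = -12 + 2w
U[4] = -24 + w
U[5] = -12 - 4w
U[6] = 48 - 11w
U[7] = 132 - 10w
So 132 - 10w = 112, giving w = 2.

2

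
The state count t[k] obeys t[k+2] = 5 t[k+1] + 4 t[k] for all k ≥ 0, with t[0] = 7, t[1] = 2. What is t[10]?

t[2] = 5*2 + 4*7 = 38
t[3] = 5*38 + 4*2 = 198
t[4] = 5*198 + 4*38 = 1142
t[5] = 5*1142 + 4*198 = 6502
t[6] = 5*6502 + 4*1142 = 37078
t[7] = 5*37078 + 4*6502 = 211398
t[8] = 5*211398 + 4*37078 = 1205302
t[9] = 5*1205302 + 4*211398 = 6872102
t[10] = 5*6872102 + 4*1205302 = 39181718

39181718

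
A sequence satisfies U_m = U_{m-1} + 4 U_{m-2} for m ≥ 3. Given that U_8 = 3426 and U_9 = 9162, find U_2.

6

Rearranging, U_{m-2} = (U_m - U_{m-1}) / 4.
U_7 = (9162 - 3426) / 4 = 5736/4 = 1434
U_6 = (3426 - 1434) / 4 = 1992/4 = 498
U_5 = (1434 - 498) / 4 = 936/4 = 234
U_4 = (498 - 234) / 4 = 264/4 = 66
U_3 = (234 - 66) / 4 = 168/4 = 42
U_2 = (66 - 42) / 4 = 24/4 = 6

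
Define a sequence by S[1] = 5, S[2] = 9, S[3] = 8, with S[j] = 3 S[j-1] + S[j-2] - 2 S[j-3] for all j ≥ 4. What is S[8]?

1761

S[4] = 3·8 + 9 - 2·5 = 23
S[5] = 3·23 + 8 - 2·9 = 59
S[6] = 3·59 + 23 - 2·8 = 184
S[7] = 3·184 + 59 - 2·23 = 565
S[8] = 3·565 + 184 - 2·59 = 1761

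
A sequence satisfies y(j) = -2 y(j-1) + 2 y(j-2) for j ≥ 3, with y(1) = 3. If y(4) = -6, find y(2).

1

Let y(2) = z.
y(3) = 6 - 2z
y(4) = -12 + 6z
So -12 + 6z = -6, giving z = 1.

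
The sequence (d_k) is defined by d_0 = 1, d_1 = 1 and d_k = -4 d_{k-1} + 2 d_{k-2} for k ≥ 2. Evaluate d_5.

196

d_2 = -4*1 + 2*1 = -2
d_3 = -4*(-2) + 2*1 = 10
d_4 = -4*10 + 2*(-2) = -44
d_5 = -4*(-44) + 2*10 = 196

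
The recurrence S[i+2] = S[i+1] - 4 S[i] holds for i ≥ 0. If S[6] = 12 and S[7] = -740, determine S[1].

4

Rearranging, S[i-2] = (S[i] - S[i-1]) / -4.
S[5] = (-740 - 12) / -4 = -752/-4 = 188
S[4] = (12 - 188) / -4 = -176/-4 = 44
S[3] = (188 - 44) / -4 = 144/-4 = -36
S[2] = (44 - (-36)) / -4 = 80/-4 = -20
S[1] = (-36 - (-20)) / -4 = -16/-4 = 4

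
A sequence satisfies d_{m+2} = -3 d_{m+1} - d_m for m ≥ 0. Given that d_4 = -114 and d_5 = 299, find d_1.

Rearranging, d_{m-2} = -(d_m + 3 d_{m-1}).
d_3 = -(299 + 3(-114)) = 43
d_2 = -(-114 + 3(43)) = -15
d_1 = -(43 + 3(-15)) = 2

2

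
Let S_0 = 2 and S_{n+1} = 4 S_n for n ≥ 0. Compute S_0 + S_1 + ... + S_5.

2730

S_1 = 4·2 = 8
S_2 = 4·8 = 32
S_3 = 4·32 = 128
S_4 = 4·128 = 512
S_5 = 4·512 = 2048
Sum = 2 + 8 + 32 + 128 + 512 + 2048 = 2730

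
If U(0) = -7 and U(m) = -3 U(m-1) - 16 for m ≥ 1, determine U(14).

The fixed point is -16/(1 + 3) = -4, so U(m) + 4 = -3(U(m-1) + 4).
Hence U(m) = -3·(-3)^m - 4.
U(14) = -3·(-3)^{14} - 4 = -3·4782969 - 4 = -14348911.

-14348911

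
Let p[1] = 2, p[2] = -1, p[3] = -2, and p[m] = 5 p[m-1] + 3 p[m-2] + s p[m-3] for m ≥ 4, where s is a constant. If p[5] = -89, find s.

-2

p[4] = -13 + 2s
p[5] = -71 + 9s
So -71 + 9s = -89, giving s = -2.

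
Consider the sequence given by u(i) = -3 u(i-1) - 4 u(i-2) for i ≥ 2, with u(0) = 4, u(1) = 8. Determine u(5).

-40

u(2) = -3(8) - 4(4) = -40
u(3) = -3(-40) - 4(8) = 88
u(4) = -3(88) - 4(-40) = -104
u(5) = -3(-104) - 4(88) = -40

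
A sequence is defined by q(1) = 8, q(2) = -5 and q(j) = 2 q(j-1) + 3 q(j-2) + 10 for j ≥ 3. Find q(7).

q(3) = 2·(-5) + 3·8 + 10 = 24
q(4) = 2·24 + 3·(-5) + 10 = 43
q(5) = 2·43 + 3·24 + 10 = 168
q(6) = 2·168 + 3·43 + 10 = 475
q(7) = 2·475 + 3·168 + 10 = 1464

1464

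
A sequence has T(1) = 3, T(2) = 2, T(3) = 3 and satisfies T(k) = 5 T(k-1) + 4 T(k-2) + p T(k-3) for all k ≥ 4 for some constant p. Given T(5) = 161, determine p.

T(4) = 23 + 3p
T(5) = 127 + 17p
So 127 + 17p = 161, giving p = 2.

2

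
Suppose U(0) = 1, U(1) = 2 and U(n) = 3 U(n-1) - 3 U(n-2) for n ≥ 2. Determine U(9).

-81

U(2) = 3(2) - 3(1) = 3
U(3) = 3(3) - 3(2) = 3
U(4) = 3(3) - 3(3) = 0
U(5) = 3(0) - 3(3) = -9
U(6) = 3(-9) - 3(0) = -27
U(7) = 3(-27) - 3(-9) = -54
U(8) = 3(-54) - 3(-27) = -81
U(9) = 3(-81) - 3(-54) = -81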